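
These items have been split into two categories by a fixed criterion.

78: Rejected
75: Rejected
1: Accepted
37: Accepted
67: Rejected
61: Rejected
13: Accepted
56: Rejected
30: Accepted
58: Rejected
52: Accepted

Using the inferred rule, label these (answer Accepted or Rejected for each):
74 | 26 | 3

The classifier is using: at most 52.
74 → 74 > 52 → Rejected. 26 → 26 ≤ 52 → Accepted. 3 → 3 ≤ 52 → Accepted.

Rejected, Accepted, Accepted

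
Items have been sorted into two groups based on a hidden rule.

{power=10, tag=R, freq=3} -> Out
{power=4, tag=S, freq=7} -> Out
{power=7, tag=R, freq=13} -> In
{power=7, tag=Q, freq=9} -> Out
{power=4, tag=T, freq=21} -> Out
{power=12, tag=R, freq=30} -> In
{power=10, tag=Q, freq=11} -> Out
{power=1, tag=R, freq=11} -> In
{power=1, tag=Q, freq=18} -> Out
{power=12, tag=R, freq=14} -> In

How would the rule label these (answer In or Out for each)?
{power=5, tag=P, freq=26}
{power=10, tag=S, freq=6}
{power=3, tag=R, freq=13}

Every 'In' example satisfies: tag is R AND freq ≥ 7. None of the 'Out' examples do.

Out, Out, In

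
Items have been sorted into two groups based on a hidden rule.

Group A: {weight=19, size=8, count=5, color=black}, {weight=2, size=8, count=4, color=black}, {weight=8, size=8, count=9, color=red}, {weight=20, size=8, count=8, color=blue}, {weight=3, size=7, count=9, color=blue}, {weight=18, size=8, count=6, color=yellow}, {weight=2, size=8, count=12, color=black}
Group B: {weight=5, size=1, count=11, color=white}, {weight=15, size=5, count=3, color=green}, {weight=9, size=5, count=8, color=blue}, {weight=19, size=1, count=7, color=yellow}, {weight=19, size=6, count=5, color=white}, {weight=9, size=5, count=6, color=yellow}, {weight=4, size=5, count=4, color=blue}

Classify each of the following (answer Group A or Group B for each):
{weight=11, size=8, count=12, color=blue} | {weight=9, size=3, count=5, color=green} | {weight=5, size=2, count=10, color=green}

One predicate separates the groups cleanly: size ≥ 7.
{weight=11, size=8, count=12, color=blue}: size = 8, meets the rule → Group A. {weight=9, size=3, count=5, color=green}: size = 3, lacks this property → Group B. {weight=5, size=2, count=10, color=green}: size = 2, lacks this property → Group B.

Group A, Group B, Group B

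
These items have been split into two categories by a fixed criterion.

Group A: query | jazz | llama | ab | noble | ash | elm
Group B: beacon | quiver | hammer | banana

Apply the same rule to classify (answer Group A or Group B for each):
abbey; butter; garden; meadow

Every 'Group A' example satisfies: length ≤ 5. None of the 'Group B' examples do.

Group A, Group B, Group B, Group B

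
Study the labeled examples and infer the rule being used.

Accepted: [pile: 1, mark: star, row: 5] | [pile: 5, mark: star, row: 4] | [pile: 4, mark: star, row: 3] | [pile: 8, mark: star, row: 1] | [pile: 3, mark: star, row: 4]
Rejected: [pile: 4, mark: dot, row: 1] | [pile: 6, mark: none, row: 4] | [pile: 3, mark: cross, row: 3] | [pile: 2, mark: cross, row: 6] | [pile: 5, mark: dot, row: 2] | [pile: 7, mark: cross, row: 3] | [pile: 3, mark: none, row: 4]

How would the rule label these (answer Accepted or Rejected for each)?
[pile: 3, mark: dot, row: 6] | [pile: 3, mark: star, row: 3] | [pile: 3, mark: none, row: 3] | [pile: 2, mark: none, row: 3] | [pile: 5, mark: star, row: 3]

Rejected, Accepted, Rejected, Rejected, Accepted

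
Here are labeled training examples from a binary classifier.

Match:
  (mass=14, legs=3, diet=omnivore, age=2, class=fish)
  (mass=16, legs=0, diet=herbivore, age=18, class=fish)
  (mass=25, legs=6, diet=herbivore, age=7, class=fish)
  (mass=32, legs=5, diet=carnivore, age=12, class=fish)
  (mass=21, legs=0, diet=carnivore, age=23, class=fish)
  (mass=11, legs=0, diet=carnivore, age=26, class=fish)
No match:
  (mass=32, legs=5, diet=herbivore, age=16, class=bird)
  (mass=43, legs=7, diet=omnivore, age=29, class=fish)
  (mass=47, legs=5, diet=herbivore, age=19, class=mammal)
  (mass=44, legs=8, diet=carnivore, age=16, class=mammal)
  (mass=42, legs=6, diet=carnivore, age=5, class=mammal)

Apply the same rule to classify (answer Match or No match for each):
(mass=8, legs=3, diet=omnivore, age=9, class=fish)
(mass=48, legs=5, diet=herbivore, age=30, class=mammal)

Every 'Match' example satisfies: class is fish AND age ≤ 26. None of the 'No match' examples do.
(mass=8, legs=3, diet=omnivore, age=9, class=fish) — class is fish, age = 9, hence Match.
(mass=48, legs=5, diet=herbivore, age=30, class=mammal) — class is mammal, age = 30, hence No match.

Match, No match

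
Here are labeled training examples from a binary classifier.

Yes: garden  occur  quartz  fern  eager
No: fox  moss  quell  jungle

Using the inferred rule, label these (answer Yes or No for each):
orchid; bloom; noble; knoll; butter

Yes, No, No, No, Yes

The common property of the 'Yes' items is: contains 'r'. No 'No' item has it.
Yes: orchid, since has 'r'. No: bloom, since no 'r'. No: noble, since no 'r'. No: knoll, since no 'r'. Yes: butter, since has 'r'.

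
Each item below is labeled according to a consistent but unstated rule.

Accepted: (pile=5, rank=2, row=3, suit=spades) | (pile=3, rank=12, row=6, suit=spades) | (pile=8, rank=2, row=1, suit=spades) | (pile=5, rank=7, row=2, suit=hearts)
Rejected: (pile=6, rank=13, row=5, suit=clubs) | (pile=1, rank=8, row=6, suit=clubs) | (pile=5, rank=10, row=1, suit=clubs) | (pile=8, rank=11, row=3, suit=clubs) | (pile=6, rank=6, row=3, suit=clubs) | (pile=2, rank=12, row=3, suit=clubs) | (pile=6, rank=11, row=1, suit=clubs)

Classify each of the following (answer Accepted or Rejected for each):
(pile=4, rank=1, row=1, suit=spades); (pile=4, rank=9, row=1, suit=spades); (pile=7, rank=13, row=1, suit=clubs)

Accepted, Accepted, Rejected

The distinguishing property — suit is not clubs — holds for all the 'Accepted' cases and none of the 'Rejected' cases.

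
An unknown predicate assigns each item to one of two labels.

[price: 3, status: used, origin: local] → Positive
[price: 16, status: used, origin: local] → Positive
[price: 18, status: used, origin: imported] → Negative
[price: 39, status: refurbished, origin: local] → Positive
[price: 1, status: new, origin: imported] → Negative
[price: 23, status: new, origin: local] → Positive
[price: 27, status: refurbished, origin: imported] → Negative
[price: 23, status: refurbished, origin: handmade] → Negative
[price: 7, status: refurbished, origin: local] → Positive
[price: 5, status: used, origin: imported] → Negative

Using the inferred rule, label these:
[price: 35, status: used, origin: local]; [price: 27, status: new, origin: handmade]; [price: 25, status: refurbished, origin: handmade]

Looking at the examples, the only property every 'Positive' case has and every 'Negative' case lacks is: origin is local.
[price: 35, status: used, origin: local] — origin is local, hence Positive.
[price: 27, status: new, origin: handmade] — origin is handmade, hence Negative.
[price: 25, status: refurbished, origin: handmade] — origin is handmade, hence Negative.

Positive, Negative, Negative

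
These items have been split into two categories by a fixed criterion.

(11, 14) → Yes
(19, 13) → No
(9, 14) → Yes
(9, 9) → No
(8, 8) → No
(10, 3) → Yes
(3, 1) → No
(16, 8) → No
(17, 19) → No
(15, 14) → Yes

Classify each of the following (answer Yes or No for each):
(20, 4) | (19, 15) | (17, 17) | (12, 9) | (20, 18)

No, No, No, Yes, No

Looking at the examples, the only property every 'Yes' case has and every 'No' case lacks is: sum is odd.
(20, 4): 20+4 = 24, does not fit → No. (19, 15): 19+15 = 34, does not fit → No. (17, 17): 17+17 = 34, does not fit → No. (12, 9): 12+9 = 21, qualifies → Yes. (20, 18): 20+18 = 38, does not fit → No.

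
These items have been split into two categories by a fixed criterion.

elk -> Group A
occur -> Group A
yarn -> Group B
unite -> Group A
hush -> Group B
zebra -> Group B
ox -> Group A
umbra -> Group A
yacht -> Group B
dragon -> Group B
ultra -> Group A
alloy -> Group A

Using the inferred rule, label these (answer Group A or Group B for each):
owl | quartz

The distinguishing property — starts with a vowel — holds for all the 'Group A' cases and none of the 'Group B' cases.
owl — starts with 'o', hence Group A.
quartz — starts with 'q', hence Group B.

Group A, Group B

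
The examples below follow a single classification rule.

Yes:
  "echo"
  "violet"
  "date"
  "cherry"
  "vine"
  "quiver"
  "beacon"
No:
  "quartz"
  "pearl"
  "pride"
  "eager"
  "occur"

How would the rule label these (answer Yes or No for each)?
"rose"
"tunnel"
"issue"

Rule: even length AND contains 'e'. This holds for each 'Yes' example and fails for each 'No' one.
"rose" — length 4, has 'e', hence Yes. "tunnel" — length 6, has 'e', hence Yes. "issue" — length 5, has 'e', hence No.

Yes, Yes, No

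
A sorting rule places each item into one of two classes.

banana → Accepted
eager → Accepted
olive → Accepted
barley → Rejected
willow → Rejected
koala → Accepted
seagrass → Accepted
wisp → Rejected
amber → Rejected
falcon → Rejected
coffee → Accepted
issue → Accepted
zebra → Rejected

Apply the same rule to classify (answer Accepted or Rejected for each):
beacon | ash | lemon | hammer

A rule that fits every label: has ≥ 3 vowels — true of each 'Accepted' example, false of each 'Rejected' one.
Accepted: beacon, since 3 vowels.
Rejected: ash, since 1 vowel.
Rejected: lemon, since 2 vowels.
Rejected: hammer, since 2 vowels.

Accepted, Rejected, Rejected, Rejected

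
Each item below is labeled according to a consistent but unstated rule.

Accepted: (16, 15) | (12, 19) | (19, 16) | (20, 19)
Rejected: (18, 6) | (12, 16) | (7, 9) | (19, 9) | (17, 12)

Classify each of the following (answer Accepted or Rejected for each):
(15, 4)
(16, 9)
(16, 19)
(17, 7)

Rejected, Rejected, Accepted, Rejected

The common property of the 'Accepted' items is: sum ≥ 31. No 'Rejected' item has it.
(15, 4): 15+4 = 19, does not fit → Rejected. (16, 9): 16+9 = 25, does not fit → Rejected. (16, 19): 16+19 = 35, passes → Accepted. (17, 7): 17+7 = 24, does not fit → Rejected.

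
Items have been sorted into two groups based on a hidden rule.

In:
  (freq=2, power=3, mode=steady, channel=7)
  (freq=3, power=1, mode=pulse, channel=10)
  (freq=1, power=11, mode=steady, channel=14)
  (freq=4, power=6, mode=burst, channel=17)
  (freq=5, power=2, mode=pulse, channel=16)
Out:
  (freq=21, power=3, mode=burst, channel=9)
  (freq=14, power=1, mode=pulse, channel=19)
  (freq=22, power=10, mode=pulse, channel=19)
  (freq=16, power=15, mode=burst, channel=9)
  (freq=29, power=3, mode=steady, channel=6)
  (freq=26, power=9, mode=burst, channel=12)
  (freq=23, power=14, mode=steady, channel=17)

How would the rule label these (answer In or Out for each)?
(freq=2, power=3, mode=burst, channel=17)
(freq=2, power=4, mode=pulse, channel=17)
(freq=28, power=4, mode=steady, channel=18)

A rule that fits every label: freq ≤ 5 — true of each 'In' example, false of each 'Out' one.
(freq=2, power=3, mode=burst, channel=17): In (freq = 2).
(freq=2, power=4, mode=pulse, channel=17): In (freq = 2).
(freq=28, power=4, mode=steady, channel=18): Out (freq = 28).

In, In, Out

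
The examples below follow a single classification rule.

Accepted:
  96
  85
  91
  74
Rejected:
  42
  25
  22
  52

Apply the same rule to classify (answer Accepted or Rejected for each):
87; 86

Accepted, Accepted

The classifier is using: at least 74.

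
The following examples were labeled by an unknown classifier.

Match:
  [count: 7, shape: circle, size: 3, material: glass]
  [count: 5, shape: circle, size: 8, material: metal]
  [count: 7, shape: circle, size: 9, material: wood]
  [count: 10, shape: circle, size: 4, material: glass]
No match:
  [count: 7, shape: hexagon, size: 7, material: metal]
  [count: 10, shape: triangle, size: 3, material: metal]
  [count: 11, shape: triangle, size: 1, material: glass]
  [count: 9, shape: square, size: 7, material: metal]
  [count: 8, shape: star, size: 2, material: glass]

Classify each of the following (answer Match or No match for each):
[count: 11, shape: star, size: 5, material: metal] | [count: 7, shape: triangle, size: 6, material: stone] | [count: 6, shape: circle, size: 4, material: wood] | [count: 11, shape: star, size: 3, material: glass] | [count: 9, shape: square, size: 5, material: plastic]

No match, No match, Match, No match, No match

'Match' ⟺ shape is circle.
[count: 11, shape: star, size: 5, material: metal]: No match (shape is star).
[count: 7, shape: triangle, size: 6, material: stone]: No match (shape is triangle).
[count: 6, shape: circle, size: 4, material: wood]: Match (shape is circle).
[count: 11, shape: star, size: 3, material: glass]: No match (shape is star).
[count: 9, shape: square, size: 5, material: plastic]: No match (shape is square).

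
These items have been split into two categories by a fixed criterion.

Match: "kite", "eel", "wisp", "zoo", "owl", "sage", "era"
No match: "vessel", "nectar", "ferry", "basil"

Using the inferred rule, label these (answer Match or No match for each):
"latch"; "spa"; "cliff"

No match, Match, No match

The rule appears to be: length ≤ 4.
"latch": No match (length 5). "spa": Match (length 3). "cliff": No match (length 5).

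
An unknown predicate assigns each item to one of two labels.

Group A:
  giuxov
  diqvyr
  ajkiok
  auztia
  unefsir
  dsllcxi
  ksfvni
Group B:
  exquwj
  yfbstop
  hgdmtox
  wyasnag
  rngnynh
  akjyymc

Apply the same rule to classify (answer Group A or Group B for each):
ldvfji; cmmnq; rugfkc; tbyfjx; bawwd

Group A, Group B, Group B, Group B, Group B

Rule: contains 'i'. This holds for each 'Group A' example and fails for each 'Group B' one.
ldvfji — has 'i', hence Group A. cmmnq — no 'i', hence Group B. rugfkc — no 'i', hence Group B. tbyfjx — no 'i', hence Group B. bawwd — no 'i', hence Group B.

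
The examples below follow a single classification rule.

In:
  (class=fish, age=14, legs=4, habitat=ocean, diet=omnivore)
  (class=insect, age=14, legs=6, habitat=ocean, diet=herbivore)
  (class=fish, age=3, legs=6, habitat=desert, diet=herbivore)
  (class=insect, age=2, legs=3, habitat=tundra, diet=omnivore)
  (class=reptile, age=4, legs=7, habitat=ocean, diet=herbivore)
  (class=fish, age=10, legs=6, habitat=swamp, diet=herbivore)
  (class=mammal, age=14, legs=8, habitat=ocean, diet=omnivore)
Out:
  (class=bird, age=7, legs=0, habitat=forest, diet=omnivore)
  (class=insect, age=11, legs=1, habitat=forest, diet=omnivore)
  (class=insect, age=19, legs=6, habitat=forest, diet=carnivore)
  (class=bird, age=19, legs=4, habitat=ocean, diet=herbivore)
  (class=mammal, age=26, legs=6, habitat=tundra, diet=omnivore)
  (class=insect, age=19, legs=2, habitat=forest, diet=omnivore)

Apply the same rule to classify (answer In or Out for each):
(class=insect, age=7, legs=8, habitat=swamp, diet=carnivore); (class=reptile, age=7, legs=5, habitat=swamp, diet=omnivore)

The distinguishing property — legs ≥ 2 AND age ≤ 14 — holds for all the 'In' cases and none of the 'Out' cases.
(class=insect, age=7, legs=8, habitat=swamp, diet=carnivore) → legs = 8, age = 7 → In.
(class=reptile, age=7, legs=5, habitat=swamp, diet=omnivore) → legs = 5, age = 7 → In.

In, In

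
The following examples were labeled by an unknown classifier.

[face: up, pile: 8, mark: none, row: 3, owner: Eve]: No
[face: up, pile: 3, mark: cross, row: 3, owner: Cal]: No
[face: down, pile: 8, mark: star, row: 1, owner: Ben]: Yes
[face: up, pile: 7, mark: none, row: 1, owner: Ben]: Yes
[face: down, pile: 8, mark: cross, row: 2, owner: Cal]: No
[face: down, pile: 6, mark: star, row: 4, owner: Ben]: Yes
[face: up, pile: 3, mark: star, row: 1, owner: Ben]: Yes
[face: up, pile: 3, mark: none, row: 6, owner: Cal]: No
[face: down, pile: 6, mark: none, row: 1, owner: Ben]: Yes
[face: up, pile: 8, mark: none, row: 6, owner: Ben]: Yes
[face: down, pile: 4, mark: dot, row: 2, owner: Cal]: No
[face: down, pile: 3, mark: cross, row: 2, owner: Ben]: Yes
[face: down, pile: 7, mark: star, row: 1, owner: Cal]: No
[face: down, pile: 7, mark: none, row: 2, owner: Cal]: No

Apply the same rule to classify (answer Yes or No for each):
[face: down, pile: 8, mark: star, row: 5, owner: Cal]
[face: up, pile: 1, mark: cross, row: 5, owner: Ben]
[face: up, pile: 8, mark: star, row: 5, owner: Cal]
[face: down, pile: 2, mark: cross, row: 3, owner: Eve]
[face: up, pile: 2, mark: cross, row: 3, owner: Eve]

No, Yes, No, No, No

The rule appears to be: owner is Ben.
No: [face: down, pile: 8, mark: star, row: 5, owner: Cal], since owner is Cal.
Yes: [face: up, pile: 1, mark: cross, row: 5, owner: Ben], since owner is Ben.
No: [face: up, pile: 8, mark: star, row: 5, owner: Cal], since owner is Cal.
No: [face: down, pile: 2, mark: cross, row: 3, owner: Eve], since owner is Eve.
No: [face: up, pile: 2, mark: cross, row: 3, owner: Eve], since owner is Eve.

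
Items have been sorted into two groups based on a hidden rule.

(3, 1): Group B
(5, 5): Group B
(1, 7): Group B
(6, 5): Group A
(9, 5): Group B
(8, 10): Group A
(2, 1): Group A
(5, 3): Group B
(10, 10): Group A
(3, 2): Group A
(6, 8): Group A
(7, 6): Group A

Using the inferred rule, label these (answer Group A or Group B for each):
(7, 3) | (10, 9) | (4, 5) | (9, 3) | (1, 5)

Group B, Group A, Group A, Group B, Group B

The distinguishing property — product is even — holds for all the 'Group A' cases and none of the 'Group B' cases.
(7, 3) → 7·3 = 21 → Group B.
(10, 9) → 10·9 = 90 → Group A.
(4, 5) → 4·5 = 20 → Group A.
(9, 3) → 9·3 = 27 → Group B.
(1, 5) → 1·5 = 5 → Group B.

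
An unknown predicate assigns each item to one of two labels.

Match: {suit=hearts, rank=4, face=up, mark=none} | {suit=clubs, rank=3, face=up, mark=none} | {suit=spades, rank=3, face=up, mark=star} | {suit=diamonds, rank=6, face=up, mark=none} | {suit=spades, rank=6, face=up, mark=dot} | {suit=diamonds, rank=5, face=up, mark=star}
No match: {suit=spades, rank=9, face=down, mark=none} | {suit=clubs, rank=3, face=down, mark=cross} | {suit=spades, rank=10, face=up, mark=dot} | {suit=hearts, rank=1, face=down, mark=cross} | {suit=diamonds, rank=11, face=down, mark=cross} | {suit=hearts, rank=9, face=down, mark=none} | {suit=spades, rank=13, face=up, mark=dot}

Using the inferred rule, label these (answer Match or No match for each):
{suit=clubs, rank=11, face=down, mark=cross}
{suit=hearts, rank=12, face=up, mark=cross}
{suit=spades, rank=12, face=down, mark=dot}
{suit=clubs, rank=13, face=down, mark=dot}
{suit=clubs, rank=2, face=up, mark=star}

No match, No match, No match, No match, Match

The common property of the 'Match' items is: face is up AND rank ≤ 6. No 'No match' item has it.
{suit=clubs, rank=11, face=down, mark=cross}: No match (face is down, rank = 11).
{suit=hearts, rank=12, face=up, mark=cross}: No match (face is up, rank = 12).
{suit=spades, rank=12, face=down, mark=dot}: No match (face is down, rank = 12).
{suit=clubs, rank=13, face=down, mark=dot}: No match (face is down, rank = 13).
{suit=clubs, rank=2, face=up, mark=star}: Match (face is up, rank = 2).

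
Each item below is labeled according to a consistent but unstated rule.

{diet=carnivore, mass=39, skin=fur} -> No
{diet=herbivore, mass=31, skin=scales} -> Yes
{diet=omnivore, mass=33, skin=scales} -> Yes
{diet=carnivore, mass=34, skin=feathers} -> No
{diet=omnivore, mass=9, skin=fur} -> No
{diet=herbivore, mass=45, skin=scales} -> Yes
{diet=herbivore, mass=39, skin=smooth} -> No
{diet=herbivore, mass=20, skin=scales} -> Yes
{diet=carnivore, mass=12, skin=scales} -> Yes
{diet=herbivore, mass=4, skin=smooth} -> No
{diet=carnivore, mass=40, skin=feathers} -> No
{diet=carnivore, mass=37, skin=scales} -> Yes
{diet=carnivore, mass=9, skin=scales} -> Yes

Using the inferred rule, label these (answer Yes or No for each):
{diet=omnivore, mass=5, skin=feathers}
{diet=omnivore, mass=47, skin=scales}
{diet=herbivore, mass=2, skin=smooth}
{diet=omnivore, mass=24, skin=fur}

Looking at the examples, the only property every 'Yes' case has and every 'No' case lacks is: skin is scales.
{diet=omnivore, mass=5, skin=feathers}: No (skin is feathers).
{diet=omnivore, mass=47, skin=scales}: Yes (skin is scales).
{diet=herbivore, mass=2, skin=smooth}: No (skin is smooth).
{diet=omnivore, mass=24, skin=fur}: No (skin is fur).

No, Yes, No, No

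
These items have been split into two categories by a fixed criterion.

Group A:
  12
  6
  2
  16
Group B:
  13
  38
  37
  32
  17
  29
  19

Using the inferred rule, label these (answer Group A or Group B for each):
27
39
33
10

One predicate separates the groups cleanly: even AND at most 16.
Group B: 27, since 27 is odd, 27 > 16. Group B: 39, since 39 is odd, 39 > 16. Group B: 33, since 33 is odd, 33 > 16. Group A: 10, since 10 is even, 10 ≤ 16.

Group B, Group B, Group B, Group A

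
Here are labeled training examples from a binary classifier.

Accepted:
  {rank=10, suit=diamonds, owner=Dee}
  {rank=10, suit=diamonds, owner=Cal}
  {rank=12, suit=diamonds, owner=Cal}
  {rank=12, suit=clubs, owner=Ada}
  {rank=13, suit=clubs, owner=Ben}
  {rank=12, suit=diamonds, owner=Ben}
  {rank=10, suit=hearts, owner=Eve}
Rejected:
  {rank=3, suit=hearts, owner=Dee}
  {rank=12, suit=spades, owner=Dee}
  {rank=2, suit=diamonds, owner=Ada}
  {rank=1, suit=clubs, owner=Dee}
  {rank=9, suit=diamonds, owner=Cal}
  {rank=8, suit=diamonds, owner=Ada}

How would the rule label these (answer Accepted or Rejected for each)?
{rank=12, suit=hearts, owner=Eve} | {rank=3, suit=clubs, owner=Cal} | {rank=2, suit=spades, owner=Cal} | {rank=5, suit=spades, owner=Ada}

The classifier is using: suit is not spades AND rank ≥ 10.
{rank=12, suit=hearts, owner=Eve}: Accepted (suit is hearts, rank = 12). {rank=3, suit=clubs, owner=Cal}: Rejected (suit is clubs, rank = 3). {rank=2, suit=spades, owner=Cal}: Rejected (suit is spades, rank = 2). {rank=5, suit=spades, owner=Ada}: Rejected (suit is spades, rank = 5).

Accepted, Rejected, Rejected, Rejected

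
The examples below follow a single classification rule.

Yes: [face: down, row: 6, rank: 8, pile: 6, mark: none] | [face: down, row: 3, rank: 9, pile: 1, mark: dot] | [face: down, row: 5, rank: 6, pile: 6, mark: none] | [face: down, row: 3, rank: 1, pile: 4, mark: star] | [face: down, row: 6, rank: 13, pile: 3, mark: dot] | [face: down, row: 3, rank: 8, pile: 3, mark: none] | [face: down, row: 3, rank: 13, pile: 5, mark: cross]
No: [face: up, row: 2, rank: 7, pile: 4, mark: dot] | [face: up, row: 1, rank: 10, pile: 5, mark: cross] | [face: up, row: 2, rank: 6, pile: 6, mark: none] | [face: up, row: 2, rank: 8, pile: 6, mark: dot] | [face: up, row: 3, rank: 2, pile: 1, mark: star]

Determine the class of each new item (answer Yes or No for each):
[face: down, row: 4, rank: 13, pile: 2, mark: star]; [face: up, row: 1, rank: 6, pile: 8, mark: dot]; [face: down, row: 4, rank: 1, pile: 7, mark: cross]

Yes, No, Yes

Rule: face is down. This holds for each 'Yes' example and fails for each 'No' one.
[face: down, row: 4, rank: 13, pile: 2, mark: star]: face is down, matches → Yes. [face: up, row: 1, rank: 6, pile: 8, mark: dot]: face is up, does not satisfy this → No. [face: down, row: 4, rank: 1, pile: 7, mark: cross]: face is down, matches → Yes.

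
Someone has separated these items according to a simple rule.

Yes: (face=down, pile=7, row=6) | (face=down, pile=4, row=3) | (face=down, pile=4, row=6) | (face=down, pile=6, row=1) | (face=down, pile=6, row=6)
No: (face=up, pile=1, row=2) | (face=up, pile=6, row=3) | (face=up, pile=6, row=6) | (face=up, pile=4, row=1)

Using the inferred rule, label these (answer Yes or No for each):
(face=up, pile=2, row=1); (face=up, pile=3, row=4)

No, No

The common property of the 'Yes' items is: face is down. No 'No' item has it.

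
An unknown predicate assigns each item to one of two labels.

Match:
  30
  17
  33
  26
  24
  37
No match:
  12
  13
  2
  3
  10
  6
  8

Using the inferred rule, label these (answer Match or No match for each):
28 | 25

A rule that fits every label: at least 17 — true of each 'Match' example, false of each 'No match' one.

Match, Match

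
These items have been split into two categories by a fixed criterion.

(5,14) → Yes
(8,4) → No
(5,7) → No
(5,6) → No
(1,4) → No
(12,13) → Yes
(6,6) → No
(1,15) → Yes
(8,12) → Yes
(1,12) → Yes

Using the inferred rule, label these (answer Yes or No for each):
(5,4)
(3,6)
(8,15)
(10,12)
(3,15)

Every 'Yes' example satisfies: sum ≥ 13. None of the 'No' examples do.

No, No, Yes, Yes, Yes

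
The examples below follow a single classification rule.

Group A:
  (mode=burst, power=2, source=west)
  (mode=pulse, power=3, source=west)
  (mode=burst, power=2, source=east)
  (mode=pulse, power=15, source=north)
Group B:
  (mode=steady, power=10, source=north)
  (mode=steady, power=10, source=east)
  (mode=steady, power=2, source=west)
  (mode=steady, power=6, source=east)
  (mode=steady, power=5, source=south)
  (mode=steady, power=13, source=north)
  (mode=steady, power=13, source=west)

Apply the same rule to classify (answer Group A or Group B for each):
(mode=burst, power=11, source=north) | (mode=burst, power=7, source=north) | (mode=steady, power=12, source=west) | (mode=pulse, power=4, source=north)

Checking candidate rules against both groups, what survives is: mode is not steady.
(mode=burst, power=11, source=north): Group A (mode is burst).
(mode=burst, power=7, source=north): Group A (mode is burst).
(mode=steady, power=12, source=west): Group B (mode is steady).
(mode=pulse, power=4, source=north): Group A (mode is pulse).

Group A, Group A, Group B, Group A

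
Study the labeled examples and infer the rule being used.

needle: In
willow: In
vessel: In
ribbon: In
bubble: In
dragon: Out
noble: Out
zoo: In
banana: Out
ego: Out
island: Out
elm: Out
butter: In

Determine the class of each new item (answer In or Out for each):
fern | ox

A rule that fits every label: has a double letter — true of each 'In' example, false of each 'Out' one.
fern: no doubled letter — doesn't qualify, so Out.
ox: no doubled letter — doesn't qualify, so Out.

Out, Out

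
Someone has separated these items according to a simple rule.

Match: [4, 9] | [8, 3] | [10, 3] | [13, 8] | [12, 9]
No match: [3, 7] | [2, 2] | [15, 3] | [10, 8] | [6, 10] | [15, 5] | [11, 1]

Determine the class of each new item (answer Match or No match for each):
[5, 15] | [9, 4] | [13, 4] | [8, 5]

Looking at the examples, the only property every 'Match' case has and every 'No match' case lacks is: sum is odd.
[5, 15]: No match (5+15 = 20). [9, 4]: Match (9+4 = 13). [13, 4]: Match (13+4 = 17). [8, 5]: Match (8+5 = 13).

No match, Match, Match, Match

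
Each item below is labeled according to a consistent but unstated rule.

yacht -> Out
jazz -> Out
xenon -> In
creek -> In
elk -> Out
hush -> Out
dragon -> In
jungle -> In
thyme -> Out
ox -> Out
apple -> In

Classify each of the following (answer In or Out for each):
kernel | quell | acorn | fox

In, In, In, Out

All 'In' examples share one property — has ≥ 2 vowels — and every 'Out' example lacks it.
kernel: In (2 vowels). quell: In (2 vowels). acorn: In (2 vowels). fox: Out (1 vowel).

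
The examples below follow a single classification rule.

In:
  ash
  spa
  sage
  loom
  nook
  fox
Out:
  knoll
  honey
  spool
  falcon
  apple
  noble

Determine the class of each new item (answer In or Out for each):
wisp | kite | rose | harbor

One predicate separates the groups cleanly: length ≤ 4.
In: wisp, since length 4. In: kite, since length 4. In: rose, since length 4. Out: harbor, since length 6.

In, In, In, Out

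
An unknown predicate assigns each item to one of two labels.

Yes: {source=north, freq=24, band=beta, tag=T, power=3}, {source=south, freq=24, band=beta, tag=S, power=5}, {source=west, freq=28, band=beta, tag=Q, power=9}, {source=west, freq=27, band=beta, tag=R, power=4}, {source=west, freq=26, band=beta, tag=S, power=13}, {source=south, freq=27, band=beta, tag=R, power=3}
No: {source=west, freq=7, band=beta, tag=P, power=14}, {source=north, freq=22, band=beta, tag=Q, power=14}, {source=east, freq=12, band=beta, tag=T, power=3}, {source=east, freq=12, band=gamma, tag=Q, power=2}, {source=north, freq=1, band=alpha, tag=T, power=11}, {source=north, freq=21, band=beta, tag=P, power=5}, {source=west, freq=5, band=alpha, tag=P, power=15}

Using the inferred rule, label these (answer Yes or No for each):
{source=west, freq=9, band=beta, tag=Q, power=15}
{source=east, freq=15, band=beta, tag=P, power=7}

No, No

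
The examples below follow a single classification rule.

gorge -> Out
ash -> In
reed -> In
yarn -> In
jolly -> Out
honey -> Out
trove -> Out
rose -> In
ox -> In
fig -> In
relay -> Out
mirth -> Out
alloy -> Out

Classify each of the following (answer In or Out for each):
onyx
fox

The classifier is using: length ≤ 4.

In, In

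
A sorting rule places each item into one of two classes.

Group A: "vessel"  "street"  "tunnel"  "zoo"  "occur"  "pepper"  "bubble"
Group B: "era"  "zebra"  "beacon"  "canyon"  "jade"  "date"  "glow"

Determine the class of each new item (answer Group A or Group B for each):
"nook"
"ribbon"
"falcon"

Group A, Group A, Group B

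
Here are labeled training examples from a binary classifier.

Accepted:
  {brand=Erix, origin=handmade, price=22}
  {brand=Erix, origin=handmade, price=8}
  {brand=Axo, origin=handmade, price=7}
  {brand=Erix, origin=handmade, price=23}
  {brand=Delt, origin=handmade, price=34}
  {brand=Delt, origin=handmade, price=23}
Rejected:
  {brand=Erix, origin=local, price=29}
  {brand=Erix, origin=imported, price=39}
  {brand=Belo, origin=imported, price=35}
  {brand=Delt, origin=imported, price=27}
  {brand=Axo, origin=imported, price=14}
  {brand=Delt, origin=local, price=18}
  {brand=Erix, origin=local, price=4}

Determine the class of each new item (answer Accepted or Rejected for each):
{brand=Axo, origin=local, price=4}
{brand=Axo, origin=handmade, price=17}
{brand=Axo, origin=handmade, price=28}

Rejected, Accepted, Accepted

One predicate separates the groups cleanly: origin is handmade.
{brand=Axo, origin=local, price=4}: Rejected (origin is local).
{brand=Axo, origin=handmade, price=17}: Accepted (origin is handmade).
{brand=Axo, origin=handmade, price=28}: Accepted (origin is handmade).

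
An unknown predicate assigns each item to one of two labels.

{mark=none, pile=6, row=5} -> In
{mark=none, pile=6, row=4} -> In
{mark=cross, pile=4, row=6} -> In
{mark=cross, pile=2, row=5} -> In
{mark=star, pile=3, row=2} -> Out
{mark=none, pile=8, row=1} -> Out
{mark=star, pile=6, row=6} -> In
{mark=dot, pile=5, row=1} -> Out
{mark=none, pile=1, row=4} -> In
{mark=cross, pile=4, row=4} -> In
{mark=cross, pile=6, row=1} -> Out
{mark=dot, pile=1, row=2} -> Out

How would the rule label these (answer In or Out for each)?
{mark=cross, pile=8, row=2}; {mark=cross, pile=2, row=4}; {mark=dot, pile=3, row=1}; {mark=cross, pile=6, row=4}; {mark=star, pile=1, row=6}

The rule appears to be: row ≥ 4.

Out, In, Out, In, In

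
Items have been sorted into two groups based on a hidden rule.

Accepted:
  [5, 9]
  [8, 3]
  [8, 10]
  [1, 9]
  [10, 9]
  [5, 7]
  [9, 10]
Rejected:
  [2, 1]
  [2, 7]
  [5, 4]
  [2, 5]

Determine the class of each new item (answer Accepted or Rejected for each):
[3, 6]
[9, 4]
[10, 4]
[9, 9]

Rejected, Accepted, Accepted, Accepted

The distinguishing property — sum ≥ 10 — holds for all the 'Accepted' cases and none of the 'Rejected' cases.
[3, 6]: Rejected (3+6 = 9). [9, 4]: Accepted (9+4 = 13). [10, 4]: Accepted (10+4 = 14). [9, 9]: Accepted (9+9 = 18).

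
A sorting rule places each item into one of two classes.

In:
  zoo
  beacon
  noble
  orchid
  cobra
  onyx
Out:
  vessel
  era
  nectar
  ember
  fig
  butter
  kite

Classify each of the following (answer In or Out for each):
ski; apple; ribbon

Out, Out, In

Rule: contains 'o'. This holds for each 'In' example and fails for each 'Out' one.
ski — no 'o', hence Out. apple — no 'o', hence Out. ribbon — has 'o', hence In.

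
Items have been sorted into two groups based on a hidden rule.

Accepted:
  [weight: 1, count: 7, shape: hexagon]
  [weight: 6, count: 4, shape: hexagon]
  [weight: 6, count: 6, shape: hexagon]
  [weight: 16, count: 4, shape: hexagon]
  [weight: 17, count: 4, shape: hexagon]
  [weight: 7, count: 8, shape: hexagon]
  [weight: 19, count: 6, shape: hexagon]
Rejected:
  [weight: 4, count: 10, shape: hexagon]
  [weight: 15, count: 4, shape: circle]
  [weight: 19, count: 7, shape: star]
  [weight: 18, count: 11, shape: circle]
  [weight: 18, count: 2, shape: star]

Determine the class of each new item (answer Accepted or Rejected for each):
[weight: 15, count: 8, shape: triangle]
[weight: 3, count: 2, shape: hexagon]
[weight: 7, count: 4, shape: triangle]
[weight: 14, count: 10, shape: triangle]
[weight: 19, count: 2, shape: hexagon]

The classifier is using: shape is hexagon AND count ≤ 8.
[weight: 15, count: 8, shape: triangle] → shape is triangle, count = 8 → Rejected.
[weight: 3, count: 2, shape: hexagon] → shape is hexagon, count = 2 → Accepted.
[weight: 7, count: 4, shape: triangle] → shape is triangle, count = 4 → Rejected.
[weight: 14, count: 10, shape: triangle] → shape is triangle, count = 10 → Rejected.
[weight: 19, count: 2, shape: hexagon] → shape is hexagon, count = 2 → Accepted.

Rejected, Accepted, Rejected, Rejected, Accepted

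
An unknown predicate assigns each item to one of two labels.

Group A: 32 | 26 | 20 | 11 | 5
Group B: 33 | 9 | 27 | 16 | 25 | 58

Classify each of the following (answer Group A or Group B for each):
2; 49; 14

The classifier is using: ≡ 2 (mod 3).
2 → 2 mod 3 = 2 → Group A. 49 → 49 mod 3 = 1 → Group B. 14 → 14 mod 3 = 2 → Group A.

Group A, Group B, Group A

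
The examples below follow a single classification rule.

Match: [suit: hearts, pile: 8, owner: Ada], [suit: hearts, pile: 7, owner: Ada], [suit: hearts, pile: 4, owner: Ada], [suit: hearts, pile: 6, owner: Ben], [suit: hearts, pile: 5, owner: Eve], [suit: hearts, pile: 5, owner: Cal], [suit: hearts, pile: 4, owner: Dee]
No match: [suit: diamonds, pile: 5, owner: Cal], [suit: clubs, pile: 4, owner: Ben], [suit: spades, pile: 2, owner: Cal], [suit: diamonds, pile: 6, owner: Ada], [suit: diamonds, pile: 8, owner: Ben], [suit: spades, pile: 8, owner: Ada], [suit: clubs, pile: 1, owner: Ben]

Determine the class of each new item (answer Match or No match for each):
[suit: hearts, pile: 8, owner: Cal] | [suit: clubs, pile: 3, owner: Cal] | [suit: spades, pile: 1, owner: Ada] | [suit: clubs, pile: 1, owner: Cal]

Match, No match, No match, No match

All 'Match' examples share one property — suit is hearts — and every 'No match' example lacks it.
Match: [suit: hearts, pile: 8, owner: Cal], since suit is hearts.
No match: [suit: clubs, pile: 3, owner: Cal], since suit is clubs.
No match: [suit: spades, pile: 1, owner: Ada], since suit is spades.
No match: [suit: clubs, pile: 1, owner: Cal], since suit is clubs.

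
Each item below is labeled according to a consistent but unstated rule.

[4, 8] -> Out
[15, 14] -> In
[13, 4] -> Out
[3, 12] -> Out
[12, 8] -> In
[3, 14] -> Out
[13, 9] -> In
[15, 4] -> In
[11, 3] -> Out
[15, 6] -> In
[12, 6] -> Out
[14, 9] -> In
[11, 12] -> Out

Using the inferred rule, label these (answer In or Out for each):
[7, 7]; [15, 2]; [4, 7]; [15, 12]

'In' ⟺ first > second AND sum ≥ 19.
[7, 7]: 7 = 7, 7+7 = 14 — doesn't qualify, so Out.
[15, 2]: 15 > 2, 15+2 = 17 — doesn't qualify, so Out.
[4, 7]: 4 < 7, 4+7 = 11 — doesn't qualify, so Out.
[15, 12]: 15 > 12, 15+12 = 27 — meets the rule, so In.

Out, Out, Out, In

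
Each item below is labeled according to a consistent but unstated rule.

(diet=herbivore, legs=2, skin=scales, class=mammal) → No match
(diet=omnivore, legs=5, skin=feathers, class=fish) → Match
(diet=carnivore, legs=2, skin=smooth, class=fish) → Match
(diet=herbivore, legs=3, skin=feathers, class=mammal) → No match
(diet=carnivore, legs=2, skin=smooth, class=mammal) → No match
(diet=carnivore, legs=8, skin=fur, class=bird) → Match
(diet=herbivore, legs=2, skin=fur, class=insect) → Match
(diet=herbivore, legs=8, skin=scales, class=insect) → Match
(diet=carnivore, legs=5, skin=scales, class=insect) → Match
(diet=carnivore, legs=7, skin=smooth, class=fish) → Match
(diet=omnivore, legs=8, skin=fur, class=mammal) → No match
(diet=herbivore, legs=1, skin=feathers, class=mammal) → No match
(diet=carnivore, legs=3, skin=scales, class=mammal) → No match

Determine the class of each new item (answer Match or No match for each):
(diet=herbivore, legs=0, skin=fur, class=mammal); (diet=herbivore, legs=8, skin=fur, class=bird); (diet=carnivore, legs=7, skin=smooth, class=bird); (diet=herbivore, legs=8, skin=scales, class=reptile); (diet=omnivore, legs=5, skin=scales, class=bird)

No match, Match, Match, Match, Match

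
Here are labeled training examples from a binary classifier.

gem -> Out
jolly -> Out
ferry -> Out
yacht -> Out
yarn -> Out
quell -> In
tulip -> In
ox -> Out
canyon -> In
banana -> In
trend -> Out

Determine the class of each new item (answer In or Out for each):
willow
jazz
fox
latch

One predicate separates the groups cleanly: has ≥ 2 vowels.
In: willow, since 2 vowels.
Out: jazz, since 1 vowel.
Out: fox, since 1 vowel.
Out: latch, since 1 vowel.

In, Out, Out, Out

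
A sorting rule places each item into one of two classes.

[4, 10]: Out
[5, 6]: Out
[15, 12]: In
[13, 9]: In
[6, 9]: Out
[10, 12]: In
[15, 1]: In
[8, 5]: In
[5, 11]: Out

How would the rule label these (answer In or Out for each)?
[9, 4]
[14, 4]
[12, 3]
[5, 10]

In, In, In, Out

The rule appears to be: first ≥ 8.
[9, 4]: first 9, satisfies this → In.
[14, 4]: first 14, satisfies this → In.
[12, 3]: first 12, satisfies this → In.
[5, 10]: first 5, fails this test → Out.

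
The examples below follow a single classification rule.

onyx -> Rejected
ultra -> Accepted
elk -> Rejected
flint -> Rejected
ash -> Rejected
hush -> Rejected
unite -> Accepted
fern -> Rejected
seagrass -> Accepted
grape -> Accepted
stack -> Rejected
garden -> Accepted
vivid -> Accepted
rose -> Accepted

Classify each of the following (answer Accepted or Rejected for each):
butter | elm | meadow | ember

One predicate separates the groups cleanly: has ≥ 2 vowels.
butter → 2 vowels → Accepted.
elm → 1 vowel → Rejected.
meadow → 3 vowels → Accepted.
ember → 2 vowels → Accepted.

Accepted, Rejected, Accepted, Accepted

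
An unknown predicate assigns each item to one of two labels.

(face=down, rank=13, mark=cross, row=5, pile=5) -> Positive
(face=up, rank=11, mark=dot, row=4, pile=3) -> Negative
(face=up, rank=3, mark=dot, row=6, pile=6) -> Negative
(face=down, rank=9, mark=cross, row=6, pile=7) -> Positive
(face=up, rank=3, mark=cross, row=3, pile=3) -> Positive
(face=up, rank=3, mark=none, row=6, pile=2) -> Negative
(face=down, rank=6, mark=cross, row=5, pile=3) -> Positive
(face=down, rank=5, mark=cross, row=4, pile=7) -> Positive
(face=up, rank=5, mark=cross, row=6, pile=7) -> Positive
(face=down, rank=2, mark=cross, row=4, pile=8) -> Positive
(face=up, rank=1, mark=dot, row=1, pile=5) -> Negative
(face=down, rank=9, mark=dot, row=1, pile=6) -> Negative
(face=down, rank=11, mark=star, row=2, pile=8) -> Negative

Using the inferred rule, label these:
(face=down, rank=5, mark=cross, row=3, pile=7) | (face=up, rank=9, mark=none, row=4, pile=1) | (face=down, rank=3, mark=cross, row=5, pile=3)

Positive, Negative, Positive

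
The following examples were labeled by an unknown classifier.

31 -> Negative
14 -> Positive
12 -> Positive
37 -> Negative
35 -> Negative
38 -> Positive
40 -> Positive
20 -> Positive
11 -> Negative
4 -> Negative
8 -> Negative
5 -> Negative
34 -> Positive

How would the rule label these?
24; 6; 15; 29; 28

The rule appears to be: even AND at least 11.
24: 24 is even, 24 ≥ 11 — has this property, so Positive. 6: 6 is even, 6 < 11 — fails the rule, so Negative. 15: 15 is odd, 15 ≥ 11 — fails the rule, so Negative. 29: 29 is odd, 29 ≥ 11 — fails the rule, so Negative. 28: 28 is even, 28 ≥ 11 — has this property, so Positive.

Positive, Negative, Negative, Negative, Positive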